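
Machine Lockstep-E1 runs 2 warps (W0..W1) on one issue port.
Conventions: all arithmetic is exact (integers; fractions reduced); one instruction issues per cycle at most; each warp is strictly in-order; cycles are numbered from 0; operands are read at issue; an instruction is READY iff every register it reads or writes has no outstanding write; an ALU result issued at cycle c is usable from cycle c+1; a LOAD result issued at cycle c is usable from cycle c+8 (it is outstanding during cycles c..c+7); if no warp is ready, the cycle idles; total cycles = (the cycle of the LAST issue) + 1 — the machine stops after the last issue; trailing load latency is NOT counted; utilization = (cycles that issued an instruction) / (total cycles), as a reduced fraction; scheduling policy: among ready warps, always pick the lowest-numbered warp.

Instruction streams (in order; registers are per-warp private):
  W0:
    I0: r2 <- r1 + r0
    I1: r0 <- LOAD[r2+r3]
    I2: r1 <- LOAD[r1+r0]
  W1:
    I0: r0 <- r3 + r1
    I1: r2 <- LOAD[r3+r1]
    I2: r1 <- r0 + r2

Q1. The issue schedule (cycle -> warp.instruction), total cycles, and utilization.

cycle 0: W0.I0
cycle 1: W0.I1
cycle 2: W1.I0
cycle 3: W1.I1
cycle 4: idle
cycle 5: idle
cycle 6: idle
cycle 7: idle
cycle 8: idle
cycle 9: W0.I2
cycle 10: idle
cycle 11: W1.I2

Answer: 12 cycles, utilization 1/2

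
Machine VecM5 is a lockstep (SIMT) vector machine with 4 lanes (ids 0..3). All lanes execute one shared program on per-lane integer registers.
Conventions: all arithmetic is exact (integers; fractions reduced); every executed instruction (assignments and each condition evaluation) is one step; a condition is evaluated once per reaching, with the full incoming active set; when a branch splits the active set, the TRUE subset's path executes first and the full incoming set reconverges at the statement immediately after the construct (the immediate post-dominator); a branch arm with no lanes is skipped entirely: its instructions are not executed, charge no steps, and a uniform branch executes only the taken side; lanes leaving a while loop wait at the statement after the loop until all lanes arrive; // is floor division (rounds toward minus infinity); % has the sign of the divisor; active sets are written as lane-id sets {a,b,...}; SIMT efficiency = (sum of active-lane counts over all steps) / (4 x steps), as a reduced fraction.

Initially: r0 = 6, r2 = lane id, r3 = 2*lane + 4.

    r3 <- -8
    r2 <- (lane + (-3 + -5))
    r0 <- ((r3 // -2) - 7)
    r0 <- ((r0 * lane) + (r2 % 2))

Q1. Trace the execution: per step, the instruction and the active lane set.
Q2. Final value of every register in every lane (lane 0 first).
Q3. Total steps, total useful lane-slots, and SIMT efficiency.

step 0: r3 <- -8                     {0,1,2,3}
step 1: r2 <- (lane + (-3 + -5))     {0,1,2,3}
step 2: r0 <- ((r3 // -2) - 7)       {0,1,2,3}
step 3: r0 <- ((r0 * lane) + (r2 % 2)) {0,1,2,3}

Answer: 4 steps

r0: 0,-2,-6,-8
r2: -8,-7,-6,-5
r3: -8,-8,-8,-8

steps = 4; useful = 16; efficiency = 16/16 = 1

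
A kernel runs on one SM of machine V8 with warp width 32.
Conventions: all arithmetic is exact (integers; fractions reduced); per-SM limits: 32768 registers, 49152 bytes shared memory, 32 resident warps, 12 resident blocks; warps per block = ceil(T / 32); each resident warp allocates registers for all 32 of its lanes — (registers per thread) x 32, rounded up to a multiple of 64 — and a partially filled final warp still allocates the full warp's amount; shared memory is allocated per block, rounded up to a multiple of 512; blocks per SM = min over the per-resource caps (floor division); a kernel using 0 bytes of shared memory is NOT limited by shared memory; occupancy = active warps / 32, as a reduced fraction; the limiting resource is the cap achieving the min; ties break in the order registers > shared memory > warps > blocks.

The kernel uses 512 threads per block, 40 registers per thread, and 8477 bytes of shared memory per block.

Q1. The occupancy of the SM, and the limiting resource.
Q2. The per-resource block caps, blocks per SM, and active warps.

Answer: occupancy 1/2, limited by registers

registers: 1 block
shared memory: 5 blocks
warps: 2 blocks
blocks: 12 blocks

Answer: 1 block, 16 active warps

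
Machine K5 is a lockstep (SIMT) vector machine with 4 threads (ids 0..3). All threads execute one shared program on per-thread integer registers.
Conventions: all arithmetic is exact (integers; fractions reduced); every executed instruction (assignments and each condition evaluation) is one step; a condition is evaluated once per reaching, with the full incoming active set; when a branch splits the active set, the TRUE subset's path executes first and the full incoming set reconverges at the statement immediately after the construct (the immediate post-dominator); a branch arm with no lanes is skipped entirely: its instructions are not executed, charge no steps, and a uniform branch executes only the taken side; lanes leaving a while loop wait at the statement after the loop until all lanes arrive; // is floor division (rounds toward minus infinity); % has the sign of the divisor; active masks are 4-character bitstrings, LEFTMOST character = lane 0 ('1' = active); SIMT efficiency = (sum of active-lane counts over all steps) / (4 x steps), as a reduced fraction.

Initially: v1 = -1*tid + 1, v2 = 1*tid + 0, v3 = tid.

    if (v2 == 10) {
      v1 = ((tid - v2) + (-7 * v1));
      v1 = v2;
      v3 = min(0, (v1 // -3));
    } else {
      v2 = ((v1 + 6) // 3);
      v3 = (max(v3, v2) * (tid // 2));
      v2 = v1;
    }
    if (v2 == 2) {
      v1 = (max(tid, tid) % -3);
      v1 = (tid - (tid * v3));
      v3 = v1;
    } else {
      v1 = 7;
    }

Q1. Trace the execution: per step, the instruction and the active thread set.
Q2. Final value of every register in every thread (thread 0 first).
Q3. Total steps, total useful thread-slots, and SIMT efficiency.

step 0: eval (v2 == 10)              1111
step 1: v2 <- ((v1 + 6) // 3)        1111
step 2: v3 <- (max(v3, v2) * (tid // 2)) 1111
step 3: v2 <- v1                     1111
step 4: eval (v2 == 2)               1111
step 5: v1 <- 7                      1111

Answer: 6 steps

v1: 7,7,7,7
v2: 1,0,-1,-2
v3: 0,0,2,3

steps = 6; useful = 24; efficiency = 24/24 = 1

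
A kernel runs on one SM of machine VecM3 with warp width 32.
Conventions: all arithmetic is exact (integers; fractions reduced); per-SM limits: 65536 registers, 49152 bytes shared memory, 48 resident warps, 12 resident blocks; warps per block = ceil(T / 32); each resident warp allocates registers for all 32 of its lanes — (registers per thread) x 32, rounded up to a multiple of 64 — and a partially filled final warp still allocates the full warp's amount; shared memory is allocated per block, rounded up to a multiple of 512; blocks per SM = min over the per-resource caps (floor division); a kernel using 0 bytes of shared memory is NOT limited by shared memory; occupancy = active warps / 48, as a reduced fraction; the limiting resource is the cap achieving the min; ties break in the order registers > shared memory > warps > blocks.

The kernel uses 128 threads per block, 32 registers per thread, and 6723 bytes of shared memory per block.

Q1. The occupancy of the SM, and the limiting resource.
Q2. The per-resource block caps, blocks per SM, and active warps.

Answer: occupancy 1/2, limited by shared memory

registers: 16 blocks
shared memory: 6 blocks
warps: 12 blocks
blocks: 12 blocks

Answer: 6 blocks, 24 active warps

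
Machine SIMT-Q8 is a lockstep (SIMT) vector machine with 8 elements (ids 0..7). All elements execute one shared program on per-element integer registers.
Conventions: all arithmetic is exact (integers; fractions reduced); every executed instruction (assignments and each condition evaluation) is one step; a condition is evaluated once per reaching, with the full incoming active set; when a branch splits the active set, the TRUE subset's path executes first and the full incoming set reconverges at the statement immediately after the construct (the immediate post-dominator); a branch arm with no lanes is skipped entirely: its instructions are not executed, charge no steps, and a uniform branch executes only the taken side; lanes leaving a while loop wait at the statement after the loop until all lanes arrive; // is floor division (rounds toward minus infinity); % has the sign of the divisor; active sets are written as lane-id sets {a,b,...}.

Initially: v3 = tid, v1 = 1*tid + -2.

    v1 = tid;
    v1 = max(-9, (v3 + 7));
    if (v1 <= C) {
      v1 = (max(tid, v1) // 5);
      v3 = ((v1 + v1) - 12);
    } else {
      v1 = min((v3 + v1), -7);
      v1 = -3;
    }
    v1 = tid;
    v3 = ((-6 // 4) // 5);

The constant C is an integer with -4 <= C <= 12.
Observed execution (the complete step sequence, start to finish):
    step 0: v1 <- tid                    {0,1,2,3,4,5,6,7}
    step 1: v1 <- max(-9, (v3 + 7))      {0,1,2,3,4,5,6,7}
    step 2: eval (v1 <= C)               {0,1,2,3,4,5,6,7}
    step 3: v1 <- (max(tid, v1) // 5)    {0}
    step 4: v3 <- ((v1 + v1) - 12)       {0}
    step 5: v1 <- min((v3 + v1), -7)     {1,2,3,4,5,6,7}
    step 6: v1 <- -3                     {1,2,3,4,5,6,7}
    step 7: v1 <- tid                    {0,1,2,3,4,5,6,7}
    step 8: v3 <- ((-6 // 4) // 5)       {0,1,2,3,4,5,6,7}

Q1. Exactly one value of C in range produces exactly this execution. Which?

Answer: C = 7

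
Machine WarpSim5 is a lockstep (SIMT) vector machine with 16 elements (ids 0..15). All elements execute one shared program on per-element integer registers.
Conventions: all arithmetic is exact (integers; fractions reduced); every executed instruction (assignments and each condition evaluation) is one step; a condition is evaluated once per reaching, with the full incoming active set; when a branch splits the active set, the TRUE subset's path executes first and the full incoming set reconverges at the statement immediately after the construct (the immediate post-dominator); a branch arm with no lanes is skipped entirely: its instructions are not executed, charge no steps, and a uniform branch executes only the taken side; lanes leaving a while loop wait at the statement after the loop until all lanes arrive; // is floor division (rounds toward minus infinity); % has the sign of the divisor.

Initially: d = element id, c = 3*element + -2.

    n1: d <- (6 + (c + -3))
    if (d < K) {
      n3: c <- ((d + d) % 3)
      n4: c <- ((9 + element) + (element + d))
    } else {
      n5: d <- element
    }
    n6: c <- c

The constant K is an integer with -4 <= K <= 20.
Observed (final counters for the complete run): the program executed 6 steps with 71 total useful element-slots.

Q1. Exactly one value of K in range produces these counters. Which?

Answer: K = 20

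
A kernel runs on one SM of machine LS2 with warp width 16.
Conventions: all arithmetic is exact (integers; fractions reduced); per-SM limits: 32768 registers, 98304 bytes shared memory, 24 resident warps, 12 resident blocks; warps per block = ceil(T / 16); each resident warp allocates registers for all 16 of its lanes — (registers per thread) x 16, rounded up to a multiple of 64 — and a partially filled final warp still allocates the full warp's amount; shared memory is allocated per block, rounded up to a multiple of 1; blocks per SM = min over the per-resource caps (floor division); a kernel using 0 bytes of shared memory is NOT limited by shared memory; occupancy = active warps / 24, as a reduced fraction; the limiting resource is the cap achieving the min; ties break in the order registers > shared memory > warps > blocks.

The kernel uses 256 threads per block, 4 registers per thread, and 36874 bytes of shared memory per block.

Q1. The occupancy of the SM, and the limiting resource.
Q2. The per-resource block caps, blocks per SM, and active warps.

Answer: occupancy 2/3, limited by warps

registers: 32 blocks
shared memory: 2 blocks
warps: 1 block
blocks: 12 blocks

Answer: 1 block, 16 active warps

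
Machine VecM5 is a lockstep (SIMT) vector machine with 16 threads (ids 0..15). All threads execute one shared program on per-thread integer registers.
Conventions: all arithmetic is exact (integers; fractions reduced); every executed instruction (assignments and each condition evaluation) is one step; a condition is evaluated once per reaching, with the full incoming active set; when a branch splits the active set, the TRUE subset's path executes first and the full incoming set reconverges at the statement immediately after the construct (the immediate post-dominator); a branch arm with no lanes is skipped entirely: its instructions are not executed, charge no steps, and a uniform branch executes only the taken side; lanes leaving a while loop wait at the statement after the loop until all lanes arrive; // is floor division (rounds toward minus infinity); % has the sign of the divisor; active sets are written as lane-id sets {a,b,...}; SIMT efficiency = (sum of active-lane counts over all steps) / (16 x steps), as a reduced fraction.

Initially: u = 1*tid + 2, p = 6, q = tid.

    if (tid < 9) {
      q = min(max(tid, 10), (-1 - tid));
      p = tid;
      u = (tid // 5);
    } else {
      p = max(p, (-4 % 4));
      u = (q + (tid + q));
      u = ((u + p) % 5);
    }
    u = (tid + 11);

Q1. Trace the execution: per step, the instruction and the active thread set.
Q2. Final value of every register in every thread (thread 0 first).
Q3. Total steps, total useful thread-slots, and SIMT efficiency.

step 0: eval (tid < 9)               {0,1,2,3,4,5,6,7,8,9,10,11,12,13,14,15}
step 1: q <- min(max(tid, 10), (-1 - tid)) {0,1,2,3,4,5,6,7,8}
step 2: p <- tid                     {0,1,2,3,4,5,6,7,8}
step 3: u <- (tid // 5)              {0,1,2,3,4,5,6,7,8}
step 4: p <- max(p, (-4 % 4))        {9,10,11,12,13,14,15}
step 5: u <- (q + (tid + q))         {9,10,11,12,13,14,15}
step 6: u <- ((u + p) % 5)           {9,10,11,12,13,14,15}
step 7: u <- (tid + 11)              {0,1,2,3,4,5,6,7,8,9,10,11,12,13,14,15}

Answer: 8 steps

u: 11,12,13,14,15,16,17,18,19,20,21,22,23,24,25,26
p: 0,1,2,3,4,5,6,7,8,6,6,6,6,6,6,6
q: -1,-2,-3,-4,-5,-6,-7,-8,-9,9,10,11,12,13,14,15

steps = 8; useful = 80; efficiency = 80/128 = 5/8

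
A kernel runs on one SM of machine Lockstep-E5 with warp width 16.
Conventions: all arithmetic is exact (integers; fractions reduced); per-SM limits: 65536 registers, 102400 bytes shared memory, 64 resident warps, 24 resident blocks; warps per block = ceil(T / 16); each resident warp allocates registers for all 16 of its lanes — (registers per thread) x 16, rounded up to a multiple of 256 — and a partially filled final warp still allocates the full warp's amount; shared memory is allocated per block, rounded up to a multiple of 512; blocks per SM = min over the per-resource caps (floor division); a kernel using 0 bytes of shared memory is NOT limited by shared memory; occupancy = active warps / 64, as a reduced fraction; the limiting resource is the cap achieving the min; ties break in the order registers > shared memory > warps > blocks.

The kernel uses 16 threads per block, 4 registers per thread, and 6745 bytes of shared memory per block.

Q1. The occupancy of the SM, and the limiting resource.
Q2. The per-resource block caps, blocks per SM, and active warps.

Answer: occupancy 7/32, limited by shared memory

registers: 256 blocks
shared memory: 14 blocks
warps: 64 blocks
blocks: 24 blocks

Answer: 14 blocks, 14 active warps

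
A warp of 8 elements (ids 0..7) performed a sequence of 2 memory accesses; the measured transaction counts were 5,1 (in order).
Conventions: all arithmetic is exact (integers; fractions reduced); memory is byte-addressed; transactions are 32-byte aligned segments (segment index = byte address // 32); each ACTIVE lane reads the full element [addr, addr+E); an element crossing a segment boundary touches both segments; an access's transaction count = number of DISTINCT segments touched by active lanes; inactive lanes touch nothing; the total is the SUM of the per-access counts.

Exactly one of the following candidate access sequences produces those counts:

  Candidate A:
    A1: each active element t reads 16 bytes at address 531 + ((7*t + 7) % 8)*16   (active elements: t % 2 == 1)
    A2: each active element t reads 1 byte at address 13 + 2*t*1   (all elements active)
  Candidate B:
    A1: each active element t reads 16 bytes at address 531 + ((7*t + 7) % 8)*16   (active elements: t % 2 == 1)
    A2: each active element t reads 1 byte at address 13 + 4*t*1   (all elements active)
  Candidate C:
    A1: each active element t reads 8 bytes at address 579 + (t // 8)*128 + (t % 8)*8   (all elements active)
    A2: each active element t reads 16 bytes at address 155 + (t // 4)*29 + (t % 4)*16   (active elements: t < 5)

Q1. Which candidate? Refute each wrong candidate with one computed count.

B: A2 gives 2 transactions, not 1
C: A1 gives 3 transactions, not 5
A: all counts match (5,1)

Answer: A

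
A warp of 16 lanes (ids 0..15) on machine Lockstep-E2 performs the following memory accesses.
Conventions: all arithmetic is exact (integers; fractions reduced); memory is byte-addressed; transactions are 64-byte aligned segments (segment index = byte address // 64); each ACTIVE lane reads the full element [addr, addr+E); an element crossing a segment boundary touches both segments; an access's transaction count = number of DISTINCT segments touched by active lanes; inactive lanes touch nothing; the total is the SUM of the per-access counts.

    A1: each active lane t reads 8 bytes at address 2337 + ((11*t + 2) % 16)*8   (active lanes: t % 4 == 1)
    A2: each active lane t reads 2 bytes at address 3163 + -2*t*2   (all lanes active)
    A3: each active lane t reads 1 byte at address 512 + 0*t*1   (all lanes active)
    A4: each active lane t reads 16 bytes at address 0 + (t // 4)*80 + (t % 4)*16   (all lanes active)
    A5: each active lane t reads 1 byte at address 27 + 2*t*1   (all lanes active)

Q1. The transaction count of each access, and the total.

A1: 3 transactions
A2: 2 transactions
A3: 1 transaction
A4: 5 transactions
A5: 1 transaction

Answer: 3,2,1,5,1; total 12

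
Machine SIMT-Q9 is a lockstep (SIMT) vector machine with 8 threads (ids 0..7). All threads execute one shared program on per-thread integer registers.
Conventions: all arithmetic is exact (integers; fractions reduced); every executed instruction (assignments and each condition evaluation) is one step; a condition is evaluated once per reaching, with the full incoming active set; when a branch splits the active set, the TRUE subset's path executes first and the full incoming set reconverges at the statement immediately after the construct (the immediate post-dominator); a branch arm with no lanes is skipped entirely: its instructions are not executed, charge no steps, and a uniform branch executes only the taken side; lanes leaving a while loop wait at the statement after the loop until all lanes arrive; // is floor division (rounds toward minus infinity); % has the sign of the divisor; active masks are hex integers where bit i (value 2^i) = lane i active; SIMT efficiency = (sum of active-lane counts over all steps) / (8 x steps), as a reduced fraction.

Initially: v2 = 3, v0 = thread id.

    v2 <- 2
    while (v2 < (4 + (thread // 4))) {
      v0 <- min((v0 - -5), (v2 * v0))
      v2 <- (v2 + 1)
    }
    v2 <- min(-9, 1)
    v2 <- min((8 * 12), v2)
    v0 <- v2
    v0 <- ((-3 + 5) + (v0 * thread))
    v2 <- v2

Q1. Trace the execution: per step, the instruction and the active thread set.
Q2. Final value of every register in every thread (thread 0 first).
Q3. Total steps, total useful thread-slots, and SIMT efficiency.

step 0: v2 <- 2                      0xff
step 1: eval (v2 < (4 + (thread // 4))) 0xff
step 2: v0 <- min((v0 - -5), (v2 * v0)) 0xff
step 3: v2 <- (v2 + 1)               0xff
step 4: eval (v2 < (4 + (thread // 4))) 0xff
step 5: v0 <- min((v0 - -5), (v2 * v0)) 0xff
step 6: v2 <- (v2 + 1)               0xff
step 7: eval (v2 < (4 + (thread // 4))) 0xff
step 8: v0 <- min((v0 - -5), (v2 * v0)) 0xf0
step 9: v2 <- (v2 + 1)               0xf0
step 10: eval (v2 < (4 + (thread // 4))) 0xf0
step 11: v2 <- min(-9, 1)             0xff
step 12: v2 <- min((8 * 12), v2)      0xff
step 13: v0 <- v2                     0xff
step 14: v0 <- ((-3 + 5) + (v0 * thread)) 0xff
step 15: v2 <- v2                     0xff

Answer: 16 steps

v2: -9,-9,-9,-9,-9,-9,-9,-9
v0: 2,-7,-16,-25,-34,-43,-52,-61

steps = 16; useful = 116; efficiency = 116/128 = 29/32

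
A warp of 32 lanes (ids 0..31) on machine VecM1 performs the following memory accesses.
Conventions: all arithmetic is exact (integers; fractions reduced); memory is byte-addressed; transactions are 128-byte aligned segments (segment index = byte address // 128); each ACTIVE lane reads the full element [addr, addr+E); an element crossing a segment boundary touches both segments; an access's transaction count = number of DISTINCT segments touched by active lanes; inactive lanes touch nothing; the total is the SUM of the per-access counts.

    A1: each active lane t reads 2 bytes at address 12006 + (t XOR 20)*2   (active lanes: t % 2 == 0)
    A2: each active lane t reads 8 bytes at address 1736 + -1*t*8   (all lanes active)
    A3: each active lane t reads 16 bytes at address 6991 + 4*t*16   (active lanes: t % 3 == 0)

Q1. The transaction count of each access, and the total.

A1: 2 transactions
A2: 3 transactions
A3: 11 transactions

Answer: 2,3,11; total 16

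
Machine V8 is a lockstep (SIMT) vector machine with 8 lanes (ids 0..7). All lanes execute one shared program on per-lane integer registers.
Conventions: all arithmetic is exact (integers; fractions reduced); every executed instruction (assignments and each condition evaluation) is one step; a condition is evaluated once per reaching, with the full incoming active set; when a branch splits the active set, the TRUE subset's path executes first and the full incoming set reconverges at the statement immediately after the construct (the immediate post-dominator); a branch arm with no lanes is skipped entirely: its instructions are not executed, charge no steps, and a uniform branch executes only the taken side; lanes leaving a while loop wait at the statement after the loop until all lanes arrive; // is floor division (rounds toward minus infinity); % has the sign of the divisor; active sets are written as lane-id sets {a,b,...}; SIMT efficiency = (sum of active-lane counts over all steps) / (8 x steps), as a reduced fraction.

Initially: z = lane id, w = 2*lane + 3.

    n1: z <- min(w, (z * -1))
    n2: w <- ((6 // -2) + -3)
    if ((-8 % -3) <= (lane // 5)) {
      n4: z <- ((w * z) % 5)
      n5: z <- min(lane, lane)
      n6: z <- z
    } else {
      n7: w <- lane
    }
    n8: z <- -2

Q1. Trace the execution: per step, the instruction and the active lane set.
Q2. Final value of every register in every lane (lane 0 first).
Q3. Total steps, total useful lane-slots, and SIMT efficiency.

step 0: z <- min(w, (z * -1))        {0,1,2,3,4,5,6,7}
step 1: w <- ((6 // -2) + -3)        {0,1,2,3,4,5,6,7}
step 2: eval ((-8 % -3) <= (lane // 5)) {0,1,2,3,4,5,6,7}
step 3: z <- ((w * z) % 5)           {0,1,2,3,4,5,6,7}
step 4: z <- min(lane, lane)         {0,1,2,3,4,5,6,7}
step 5: z <- z                       {0,1,2,3,4,5,6,7}
step 6: z <- -2                      {0,1,2,3,4,5,6,7}

Answer: 7 steps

z: -2,-2,-2,-2,-2,-2,-2,-2
w: -6,-6,-6,-6,-6,-6,-6,-6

steps = 7; useful = 56; efficiency = 56/56 = 1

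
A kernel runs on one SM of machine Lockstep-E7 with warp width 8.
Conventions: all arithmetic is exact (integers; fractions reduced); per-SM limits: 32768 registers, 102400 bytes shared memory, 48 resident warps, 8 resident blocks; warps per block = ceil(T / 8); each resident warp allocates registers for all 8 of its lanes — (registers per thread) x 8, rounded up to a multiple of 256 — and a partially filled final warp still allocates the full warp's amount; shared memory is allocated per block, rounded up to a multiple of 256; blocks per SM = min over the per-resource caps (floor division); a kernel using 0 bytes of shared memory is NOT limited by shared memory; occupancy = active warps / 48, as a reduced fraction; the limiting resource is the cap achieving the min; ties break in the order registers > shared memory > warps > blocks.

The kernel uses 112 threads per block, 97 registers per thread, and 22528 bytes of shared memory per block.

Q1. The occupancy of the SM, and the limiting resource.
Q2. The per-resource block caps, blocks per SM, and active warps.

Answer: occupancy 7/12, limited by registers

registers: 2 blocks
shared memory: 4 blocks
warps: 3 blocks
blocks: 8 blocks

Answer: 2 blocks, 28 active warps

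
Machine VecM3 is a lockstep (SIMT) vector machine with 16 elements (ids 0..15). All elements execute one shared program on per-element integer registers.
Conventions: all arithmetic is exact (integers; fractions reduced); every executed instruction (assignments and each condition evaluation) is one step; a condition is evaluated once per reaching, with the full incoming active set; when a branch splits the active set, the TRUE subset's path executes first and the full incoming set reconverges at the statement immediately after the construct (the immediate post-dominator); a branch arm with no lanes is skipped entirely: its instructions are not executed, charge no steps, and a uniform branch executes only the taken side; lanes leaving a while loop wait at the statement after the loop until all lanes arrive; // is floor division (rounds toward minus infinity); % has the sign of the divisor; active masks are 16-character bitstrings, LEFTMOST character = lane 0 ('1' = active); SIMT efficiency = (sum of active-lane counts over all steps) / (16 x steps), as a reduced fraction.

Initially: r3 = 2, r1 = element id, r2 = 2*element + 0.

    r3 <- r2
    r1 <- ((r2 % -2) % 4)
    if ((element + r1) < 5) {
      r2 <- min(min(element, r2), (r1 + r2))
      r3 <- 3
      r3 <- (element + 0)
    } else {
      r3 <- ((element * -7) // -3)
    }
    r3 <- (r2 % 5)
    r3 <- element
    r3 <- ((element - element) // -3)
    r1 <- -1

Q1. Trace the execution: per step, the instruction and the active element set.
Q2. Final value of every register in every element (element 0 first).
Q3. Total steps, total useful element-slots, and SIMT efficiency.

step 0: r3 <- r2                     1111111111111111
step 1: r1 <- ((r2 % -2) % 4)        1111111111111111
step 2: eval ((element + r1) < 5)    1111111111111111
step 3: r2 <- min(min(element, r2), (r1 + r2)) 1111100000000000
step 4: r3 <- 3                      1111100000000000
step 5: r3 <- (element + 0)          1111100000000000
step 6: r3 <- ((element * -7) // -3) 0000011111111111
step 7: r3 <- (r2 % 5)               1111111111111111
step 8: r3 <- element                1111111111111111
step 9: r3 <- ((element - element) // -3) 1111111111111111
step 10: r1 <- -1                     1111111111111111

Answer: 11 steps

r3: 0,0,0,0,0,0,0,0,0,0,0,0,0,0,0,0
r1: -1,-1,-1,-1,-1,-1,-1,-1,-1,-1,-1,-1,-1,-1,-1,-1
r2: 0,1,2,3,4,10,12,14,16,18,20,22,24,26,28,30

steps = 11; useful = 138; efficiency = 138/176 = 69/88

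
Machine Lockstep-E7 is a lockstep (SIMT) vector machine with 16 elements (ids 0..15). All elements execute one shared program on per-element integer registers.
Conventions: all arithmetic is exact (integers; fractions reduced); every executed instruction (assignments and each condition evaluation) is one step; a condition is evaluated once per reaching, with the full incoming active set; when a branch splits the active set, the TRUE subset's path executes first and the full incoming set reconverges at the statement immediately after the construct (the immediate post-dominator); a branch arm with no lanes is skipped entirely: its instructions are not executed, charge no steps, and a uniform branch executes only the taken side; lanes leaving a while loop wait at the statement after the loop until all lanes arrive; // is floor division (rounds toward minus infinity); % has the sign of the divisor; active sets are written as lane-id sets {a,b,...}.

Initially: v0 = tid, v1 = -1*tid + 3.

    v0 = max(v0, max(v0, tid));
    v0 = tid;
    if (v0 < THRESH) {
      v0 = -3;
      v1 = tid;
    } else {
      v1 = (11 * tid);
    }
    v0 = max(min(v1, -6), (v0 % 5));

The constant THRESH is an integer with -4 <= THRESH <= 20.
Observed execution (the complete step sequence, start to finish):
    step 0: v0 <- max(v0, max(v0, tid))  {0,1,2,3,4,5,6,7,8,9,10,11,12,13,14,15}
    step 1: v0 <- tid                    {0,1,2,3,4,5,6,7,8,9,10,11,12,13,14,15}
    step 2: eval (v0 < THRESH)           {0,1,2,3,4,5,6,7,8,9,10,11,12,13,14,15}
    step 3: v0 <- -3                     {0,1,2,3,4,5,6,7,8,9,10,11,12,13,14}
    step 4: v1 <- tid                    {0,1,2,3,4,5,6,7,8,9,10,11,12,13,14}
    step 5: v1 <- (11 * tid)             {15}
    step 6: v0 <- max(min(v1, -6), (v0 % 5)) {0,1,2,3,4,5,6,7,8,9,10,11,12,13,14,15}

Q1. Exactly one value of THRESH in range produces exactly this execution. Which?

Answer: THRESH = 15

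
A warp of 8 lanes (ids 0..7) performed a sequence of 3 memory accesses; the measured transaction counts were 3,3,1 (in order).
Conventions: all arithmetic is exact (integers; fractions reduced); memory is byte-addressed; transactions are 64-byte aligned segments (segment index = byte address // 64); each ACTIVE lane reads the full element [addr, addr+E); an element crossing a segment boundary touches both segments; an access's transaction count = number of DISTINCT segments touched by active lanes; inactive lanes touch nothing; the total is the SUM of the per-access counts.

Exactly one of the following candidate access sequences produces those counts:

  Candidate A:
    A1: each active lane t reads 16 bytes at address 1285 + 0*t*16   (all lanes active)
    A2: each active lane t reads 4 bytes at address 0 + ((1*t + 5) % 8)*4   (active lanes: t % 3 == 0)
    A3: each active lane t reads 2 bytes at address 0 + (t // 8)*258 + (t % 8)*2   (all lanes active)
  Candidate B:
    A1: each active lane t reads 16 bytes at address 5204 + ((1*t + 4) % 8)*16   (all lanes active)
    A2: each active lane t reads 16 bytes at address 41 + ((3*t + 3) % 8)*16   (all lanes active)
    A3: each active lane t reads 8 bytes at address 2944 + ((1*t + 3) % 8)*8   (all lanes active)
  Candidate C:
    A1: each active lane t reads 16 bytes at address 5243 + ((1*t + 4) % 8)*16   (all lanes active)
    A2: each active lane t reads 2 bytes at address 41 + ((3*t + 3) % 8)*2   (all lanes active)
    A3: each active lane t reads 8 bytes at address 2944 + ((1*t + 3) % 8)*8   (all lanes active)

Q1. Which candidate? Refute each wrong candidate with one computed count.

A: A1 gives 1 transaction, not 3
C: A2 gives 1 transaction, not 3
B: all counts match (3,3,1)

Answer: B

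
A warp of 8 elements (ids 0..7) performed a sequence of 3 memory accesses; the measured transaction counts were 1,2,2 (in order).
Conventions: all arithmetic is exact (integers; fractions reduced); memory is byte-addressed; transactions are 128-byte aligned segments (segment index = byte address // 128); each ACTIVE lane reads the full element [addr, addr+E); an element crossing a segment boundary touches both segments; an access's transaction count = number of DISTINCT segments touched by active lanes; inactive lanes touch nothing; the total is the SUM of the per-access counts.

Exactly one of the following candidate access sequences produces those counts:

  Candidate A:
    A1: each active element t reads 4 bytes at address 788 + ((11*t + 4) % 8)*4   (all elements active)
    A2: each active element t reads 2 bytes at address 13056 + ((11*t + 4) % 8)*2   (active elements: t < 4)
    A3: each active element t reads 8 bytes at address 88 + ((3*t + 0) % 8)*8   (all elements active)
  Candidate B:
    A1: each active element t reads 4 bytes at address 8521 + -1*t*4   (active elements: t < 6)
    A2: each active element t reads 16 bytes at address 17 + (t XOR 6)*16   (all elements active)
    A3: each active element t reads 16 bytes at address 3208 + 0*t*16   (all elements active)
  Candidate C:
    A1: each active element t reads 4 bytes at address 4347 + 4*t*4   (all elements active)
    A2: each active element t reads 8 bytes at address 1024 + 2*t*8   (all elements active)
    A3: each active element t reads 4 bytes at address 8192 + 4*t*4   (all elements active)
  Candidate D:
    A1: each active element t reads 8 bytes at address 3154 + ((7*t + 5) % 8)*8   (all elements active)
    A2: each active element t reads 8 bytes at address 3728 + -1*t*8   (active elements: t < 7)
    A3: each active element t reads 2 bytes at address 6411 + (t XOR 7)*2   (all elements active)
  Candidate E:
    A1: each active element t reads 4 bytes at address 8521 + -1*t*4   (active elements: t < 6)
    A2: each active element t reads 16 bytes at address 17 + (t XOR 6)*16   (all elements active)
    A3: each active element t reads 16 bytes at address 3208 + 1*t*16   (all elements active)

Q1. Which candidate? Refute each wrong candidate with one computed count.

A: A2 gives 1 transaction, not 2
B: A3 gives 1 transaction, not 2
C: A1 gives 2 transactions, not 1
D: A1 gives 2 transactions, not 1
E: all counts match (1,2,2)

Answer: E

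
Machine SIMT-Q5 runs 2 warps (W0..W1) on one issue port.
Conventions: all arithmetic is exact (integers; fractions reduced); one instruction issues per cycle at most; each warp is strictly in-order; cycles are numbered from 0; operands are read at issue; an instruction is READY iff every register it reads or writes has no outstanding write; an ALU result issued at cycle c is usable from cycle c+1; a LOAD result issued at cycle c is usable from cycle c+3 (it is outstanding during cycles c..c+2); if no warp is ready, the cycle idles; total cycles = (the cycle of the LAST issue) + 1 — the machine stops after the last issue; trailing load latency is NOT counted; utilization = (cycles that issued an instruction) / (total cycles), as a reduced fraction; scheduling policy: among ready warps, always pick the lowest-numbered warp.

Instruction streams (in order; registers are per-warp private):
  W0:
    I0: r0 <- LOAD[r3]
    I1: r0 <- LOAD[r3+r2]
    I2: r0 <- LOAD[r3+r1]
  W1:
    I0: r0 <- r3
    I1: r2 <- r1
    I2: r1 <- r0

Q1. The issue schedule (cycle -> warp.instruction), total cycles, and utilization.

cycle 0: W0.I0
cycle 1: W1.I0
cycle 2: W1.I1
cycle 3: W0.I1
cycle 4: W1.I2
cycle 5: idle
cycle 6: W0.I2

Answer: 7 cycles, utilization 6/7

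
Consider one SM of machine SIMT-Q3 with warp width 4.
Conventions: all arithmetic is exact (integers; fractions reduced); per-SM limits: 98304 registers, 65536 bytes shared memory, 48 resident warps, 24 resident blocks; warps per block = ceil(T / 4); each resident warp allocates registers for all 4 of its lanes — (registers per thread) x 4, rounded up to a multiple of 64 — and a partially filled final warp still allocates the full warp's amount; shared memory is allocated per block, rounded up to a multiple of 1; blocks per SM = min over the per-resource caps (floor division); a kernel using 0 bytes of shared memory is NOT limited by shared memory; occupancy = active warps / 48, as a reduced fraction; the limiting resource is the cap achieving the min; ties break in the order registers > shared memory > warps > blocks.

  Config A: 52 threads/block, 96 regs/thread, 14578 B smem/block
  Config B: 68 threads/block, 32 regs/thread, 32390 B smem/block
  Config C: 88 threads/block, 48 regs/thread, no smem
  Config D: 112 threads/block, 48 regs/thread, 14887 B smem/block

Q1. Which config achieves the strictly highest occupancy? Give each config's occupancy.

occupancies: A 13/16, B 17/24, C 11/12, D 7/12

Answer: C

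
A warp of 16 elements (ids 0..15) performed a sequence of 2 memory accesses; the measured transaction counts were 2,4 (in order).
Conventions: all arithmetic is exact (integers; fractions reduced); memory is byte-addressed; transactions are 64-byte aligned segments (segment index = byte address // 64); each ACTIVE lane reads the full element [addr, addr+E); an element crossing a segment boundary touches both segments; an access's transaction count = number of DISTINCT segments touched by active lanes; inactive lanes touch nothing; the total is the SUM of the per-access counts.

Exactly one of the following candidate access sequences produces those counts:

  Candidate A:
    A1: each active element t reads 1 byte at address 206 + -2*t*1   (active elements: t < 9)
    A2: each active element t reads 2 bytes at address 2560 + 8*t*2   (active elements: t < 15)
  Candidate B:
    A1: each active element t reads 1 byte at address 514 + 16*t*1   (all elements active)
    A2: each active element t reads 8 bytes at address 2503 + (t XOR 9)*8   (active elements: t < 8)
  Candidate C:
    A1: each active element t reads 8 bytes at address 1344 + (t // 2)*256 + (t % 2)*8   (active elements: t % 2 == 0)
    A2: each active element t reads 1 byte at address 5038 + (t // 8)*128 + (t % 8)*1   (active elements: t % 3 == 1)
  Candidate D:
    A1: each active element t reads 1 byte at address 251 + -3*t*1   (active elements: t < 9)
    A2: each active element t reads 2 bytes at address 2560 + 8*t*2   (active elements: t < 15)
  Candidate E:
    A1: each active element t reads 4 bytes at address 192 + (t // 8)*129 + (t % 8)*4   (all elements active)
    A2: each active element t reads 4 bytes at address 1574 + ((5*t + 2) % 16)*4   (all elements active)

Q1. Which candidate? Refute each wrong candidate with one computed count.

B: A1 gives 4 transactions, not 2
C: A1 gives 8 transactions, not 2
D: A1 gives 1 transaction, not 2
E: A2 gives 2 transactions, not 4
A: all counts match (2,4)

Answer: A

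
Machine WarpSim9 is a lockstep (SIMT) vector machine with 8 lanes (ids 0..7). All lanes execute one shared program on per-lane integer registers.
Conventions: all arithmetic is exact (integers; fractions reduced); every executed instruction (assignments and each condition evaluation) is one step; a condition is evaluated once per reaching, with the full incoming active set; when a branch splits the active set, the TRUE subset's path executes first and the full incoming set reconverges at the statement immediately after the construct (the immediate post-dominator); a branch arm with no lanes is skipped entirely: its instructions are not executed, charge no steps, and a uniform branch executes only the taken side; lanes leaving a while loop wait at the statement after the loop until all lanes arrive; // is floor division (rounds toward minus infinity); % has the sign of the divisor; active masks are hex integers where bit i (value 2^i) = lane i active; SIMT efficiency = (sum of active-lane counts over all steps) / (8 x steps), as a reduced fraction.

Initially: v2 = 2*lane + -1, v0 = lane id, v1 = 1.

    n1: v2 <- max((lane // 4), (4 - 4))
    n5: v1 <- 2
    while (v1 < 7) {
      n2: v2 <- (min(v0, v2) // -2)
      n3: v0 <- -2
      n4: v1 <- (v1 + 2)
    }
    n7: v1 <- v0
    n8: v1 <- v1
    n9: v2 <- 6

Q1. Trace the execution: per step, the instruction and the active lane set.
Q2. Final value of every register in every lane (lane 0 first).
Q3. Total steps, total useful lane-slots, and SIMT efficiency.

step 0: v2 <- max((lane // 4), (4 - 4)) 0xff
step 1: v1 <- 2                      0xff
step 2: eval (v1 < 7)                0xff
step 3: v2 <- (min(v0, v2) // -2)    0xff
step 4: v0 <- -2                     0xff
step 5: v1 <- (v1 + 2)               0xff
step 6: eval (v1 < 7)                0xff
step 7: v2 <- (min(v0, v2) // -2)    0xff
step 8: v0 <- -2                     0xff
step 9: v1 <- (v1 + 2)               0xff
step 10: eval (v1 < 7)                0xff
step 11: v2 <- (min(v0, v2) // -2)    0xff
step 12: v0 <- -2                     0xff
step 13: v1 <- (v1 + 2)               0xff
step 14: eval (v1 < 7)                0xff
step 15: v1 <- v0                     0xff
step 16: v1 <- v1                     0xff
step 17: v2 <- 6                      0xff

Answer: 18 steps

v2: 6,6,6,6,6,6,6,6
v0: -2,-2,-2,-2,-2,-2,-2,-2
v1: -2,-2,-2,-2,-2,-2,-2,-2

steps = 18; useful = 144; efficiency = 144/144 = 1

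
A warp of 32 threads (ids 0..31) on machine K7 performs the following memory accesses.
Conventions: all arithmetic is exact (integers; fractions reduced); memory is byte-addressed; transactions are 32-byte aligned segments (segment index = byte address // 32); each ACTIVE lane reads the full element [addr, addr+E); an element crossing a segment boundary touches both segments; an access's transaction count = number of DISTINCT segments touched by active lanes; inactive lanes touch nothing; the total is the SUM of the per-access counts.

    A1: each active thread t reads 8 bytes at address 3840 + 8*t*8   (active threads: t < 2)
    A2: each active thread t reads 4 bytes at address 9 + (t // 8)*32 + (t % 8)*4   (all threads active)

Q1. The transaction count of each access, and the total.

A1: 2 transactions
A2: 5 transactions

Answer: 2,5; total 7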